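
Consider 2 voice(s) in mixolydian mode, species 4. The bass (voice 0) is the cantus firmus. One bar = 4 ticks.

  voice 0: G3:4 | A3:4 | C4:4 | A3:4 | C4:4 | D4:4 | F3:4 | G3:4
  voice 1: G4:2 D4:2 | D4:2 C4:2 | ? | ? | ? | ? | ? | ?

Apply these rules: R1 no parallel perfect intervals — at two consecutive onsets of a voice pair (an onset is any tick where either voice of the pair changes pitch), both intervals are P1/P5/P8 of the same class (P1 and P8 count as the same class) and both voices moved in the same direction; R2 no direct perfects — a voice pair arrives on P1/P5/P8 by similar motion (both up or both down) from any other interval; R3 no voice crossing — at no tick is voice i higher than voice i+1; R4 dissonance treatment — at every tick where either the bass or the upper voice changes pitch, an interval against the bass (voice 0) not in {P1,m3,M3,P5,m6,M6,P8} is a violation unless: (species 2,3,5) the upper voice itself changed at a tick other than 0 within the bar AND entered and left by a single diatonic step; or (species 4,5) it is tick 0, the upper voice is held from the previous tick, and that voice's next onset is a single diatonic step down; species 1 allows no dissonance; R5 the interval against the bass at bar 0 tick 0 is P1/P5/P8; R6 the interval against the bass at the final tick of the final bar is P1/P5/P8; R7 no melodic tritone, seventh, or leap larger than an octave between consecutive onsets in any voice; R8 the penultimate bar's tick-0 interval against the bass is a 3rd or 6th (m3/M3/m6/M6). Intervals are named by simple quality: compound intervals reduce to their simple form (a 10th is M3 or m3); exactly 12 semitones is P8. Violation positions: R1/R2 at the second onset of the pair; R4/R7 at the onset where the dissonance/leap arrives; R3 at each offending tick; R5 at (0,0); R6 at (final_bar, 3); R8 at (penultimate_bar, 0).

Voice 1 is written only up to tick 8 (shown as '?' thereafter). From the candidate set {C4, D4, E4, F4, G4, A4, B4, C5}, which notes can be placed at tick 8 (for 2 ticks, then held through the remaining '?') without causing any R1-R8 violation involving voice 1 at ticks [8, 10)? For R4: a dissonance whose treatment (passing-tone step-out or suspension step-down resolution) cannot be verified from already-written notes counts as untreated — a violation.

{A4, C4, E4}

C4: legal
D4: violates R4
E4: legal
F4: violates R4
G4: violates R2
A4: legal
B4: violates R4,R7
C5: violates R2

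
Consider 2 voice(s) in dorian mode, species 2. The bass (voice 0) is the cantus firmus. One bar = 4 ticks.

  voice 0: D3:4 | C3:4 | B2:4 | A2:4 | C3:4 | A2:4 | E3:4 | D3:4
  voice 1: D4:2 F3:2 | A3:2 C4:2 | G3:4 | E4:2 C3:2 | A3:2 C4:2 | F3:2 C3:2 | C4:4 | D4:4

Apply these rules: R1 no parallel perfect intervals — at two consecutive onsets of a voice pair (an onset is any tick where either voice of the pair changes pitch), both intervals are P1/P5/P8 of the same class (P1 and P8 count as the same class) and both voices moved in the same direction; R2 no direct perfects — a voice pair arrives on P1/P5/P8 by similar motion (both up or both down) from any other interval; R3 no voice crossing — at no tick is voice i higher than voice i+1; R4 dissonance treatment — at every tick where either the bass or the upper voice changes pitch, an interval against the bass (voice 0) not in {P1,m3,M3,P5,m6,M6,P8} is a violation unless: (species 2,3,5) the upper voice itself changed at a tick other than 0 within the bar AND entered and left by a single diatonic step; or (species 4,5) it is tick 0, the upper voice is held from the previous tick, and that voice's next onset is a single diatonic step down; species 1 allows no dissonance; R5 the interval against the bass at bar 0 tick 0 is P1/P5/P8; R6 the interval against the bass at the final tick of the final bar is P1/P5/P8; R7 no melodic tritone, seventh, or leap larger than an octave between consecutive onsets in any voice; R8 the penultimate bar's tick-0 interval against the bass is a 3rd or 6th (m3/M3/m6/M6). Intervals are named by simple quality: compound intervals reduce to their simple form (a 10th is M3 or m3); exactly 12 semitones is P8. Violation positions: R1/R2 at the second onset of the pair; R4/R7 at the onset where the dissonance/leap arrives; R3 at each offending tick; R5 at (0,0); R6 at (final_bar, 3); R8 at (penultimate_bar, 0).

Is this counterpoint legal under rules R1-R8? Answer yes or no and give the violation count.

bar 0: v0=D3 v1=D4 (P8)
bar 1: v0=C3 v1=A3 (M6)
bar 2: v0=B2 v1=G3 (m6)
bar 3: v0=A2 v1=E4 (P5)
bar 4: v0=C3 v1=A3 (M6)
bar 5: v0=A2 v1=F3 (m6)
bar 6: v0=E3 v1=C4 (m6)
bar 7: v0=D3 v1=D4 (P8)
  R7 @ bar3.2: E4->C3 leap 16st

No (1 violations)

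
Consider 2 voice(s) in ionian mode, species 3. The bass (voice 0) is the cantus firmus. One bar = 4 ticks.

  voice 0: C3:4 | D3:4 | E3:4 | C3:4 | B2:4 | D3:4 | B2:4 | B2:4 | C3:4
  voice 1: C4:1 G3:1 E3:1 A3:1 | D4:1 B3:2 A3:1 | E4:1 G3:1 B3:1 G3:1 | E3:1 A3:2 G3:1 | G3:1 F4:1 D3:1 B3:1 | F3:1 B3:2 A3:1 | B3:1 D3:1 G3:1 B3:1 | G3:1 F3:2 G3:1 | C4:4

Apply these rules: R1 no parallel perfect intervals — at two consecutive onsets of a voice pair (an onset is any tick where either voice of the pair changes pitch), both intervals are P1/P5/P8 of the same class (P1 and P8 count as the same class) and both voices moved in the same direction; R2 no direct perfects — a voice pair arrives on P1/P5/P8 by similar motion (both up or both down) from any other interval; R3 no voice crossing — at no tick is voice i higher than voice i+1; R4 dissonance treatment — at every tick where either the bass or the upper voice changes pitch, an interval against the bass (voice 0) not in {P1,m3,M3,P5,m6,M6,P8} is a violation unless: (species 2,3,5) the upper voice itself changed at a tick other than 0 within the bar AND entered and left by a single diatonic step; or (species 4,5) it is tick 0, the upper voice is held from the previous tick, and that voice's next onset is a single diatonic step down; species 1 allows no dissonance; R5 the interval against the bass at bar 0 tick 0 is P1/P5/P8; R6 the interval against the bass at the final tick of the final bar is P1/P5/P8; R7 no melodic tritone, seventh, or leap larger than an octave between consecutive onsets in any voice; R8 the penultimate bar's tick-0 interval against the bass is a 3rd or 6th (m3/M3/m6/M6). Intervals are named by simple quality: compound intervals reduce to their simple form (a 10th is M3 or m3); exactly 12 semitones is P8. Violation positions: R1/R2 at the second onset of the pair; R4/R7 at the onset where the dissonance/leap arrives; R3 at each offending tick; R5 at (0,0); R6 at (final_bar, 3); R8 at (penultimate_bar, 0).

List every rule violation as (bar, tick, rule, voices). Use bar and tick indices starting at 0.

(1, 0, R2, (0, 1))
(2, 0, R2, (0, 1))
(4, 1, R4, (0, 1))
(4, 1, R7, (1,))
(4, 2, R7, (1,))
(5, 0, R7, (1,))
(5, 1, R7, (1,))
(8, 0, R2, (0, 1))

bar 0: v0=C3 v1=C4 downbeat P8
bar 1: v0=D3 v1=D4 downbeat P8
bar 2: v0=E3 v1=E4 downbeat P8
bar 3: v0=C3 v1=E3 downbeat M3
bar 4: v0=B2 v1=G3 downbeat m6
bar 5: v0=D3 v1=F3 downbeat m3
bar 6: v0=B2 v1=B3 downbeat P8
bar 7: v0=B2 v1=G3 downbeat m6
bar 8: v0=C3 v1=C4 downbeat P8
  -> R2 @ bar 1 tick 0 v(0, 1): C3/A3 M6 -> D3/D4 P8 similar
  -> R2 @ bar 2 tick 0 v(0, 1): D3/A3 P5 -> E3/E4 P8 similar
  -> R4 @ bar 4 tick 1 v(0, 1): B2/F4 TT untreated
  -> R7 @ bar 4 tick 1 v(1,): G3->F4 leap 10st
  -> R7 @ bar 4 tick 2 v(1,): F4->D3 leap 15st
  -> R7 @ bar 5 tick 0 v(1,): B3->F3 leap 6st
  -> R7 @ bar 5 tick 1 v(1,): F3->B3 leap 6st
  -> R2 @ bar 8 tick 0 v(0, 1): B2/G3 m6 -> C3/C4 P8 similar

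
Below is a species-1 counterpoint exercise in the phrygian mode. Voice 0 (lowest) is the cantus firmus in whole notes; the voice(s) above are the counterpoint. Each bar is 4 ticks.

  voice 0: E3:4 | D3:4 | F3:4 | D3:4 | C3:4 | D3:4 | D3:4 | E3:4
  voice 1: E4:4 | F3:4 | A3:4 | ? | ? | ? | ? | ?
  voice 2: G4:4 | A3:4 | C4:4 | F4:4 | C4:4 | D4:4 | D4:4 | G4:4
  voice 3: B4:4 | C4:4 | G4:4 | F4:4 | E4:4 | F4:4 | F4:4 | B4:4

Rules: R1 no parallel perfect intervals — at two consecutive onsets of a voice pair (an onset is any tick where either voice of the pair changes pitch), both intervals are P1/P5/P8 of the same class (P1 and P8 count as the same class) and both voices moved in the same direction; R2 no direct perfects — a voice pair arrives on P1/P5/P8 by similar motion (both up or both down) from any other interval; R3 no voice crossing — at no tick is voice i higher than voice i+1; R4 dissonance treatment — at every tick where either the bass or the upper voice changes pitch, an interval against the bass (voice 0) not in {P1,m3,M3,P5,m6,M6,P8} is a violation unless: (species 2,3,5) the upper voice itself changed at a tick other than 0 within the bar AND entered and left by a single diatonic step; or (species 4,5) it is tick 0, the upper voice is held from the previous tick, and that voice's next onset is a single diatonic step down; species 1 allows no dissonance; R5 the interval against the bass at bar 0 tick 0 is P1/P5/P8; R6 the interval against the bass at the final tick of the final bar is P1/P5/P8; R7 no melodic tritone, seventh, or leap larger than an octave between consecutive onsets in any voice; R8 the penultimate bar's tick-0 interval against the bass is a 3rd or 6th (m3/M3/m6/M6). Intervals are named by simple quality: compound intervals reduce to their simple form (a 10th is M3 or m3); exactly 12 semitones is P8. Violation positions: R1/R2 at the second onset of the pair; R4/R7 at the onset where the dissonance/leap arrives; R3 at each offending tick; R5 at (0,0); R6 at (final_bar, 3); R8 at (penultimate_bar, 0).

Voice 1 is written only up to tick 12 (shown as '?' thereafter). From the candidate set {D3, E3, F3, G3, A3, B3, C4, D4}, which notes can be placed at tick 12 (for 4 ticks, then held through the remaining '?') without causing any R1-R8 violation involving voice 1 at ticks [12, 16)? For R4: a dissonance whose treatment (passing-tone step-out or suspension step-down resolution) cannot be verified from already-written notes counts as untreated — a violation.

{A3, B3, D4}

D3: violates R2
E3: violates R4
F3: violates R2
G3: violates R4
A3: legal
B3: legal
C4: violates R4
D4: legal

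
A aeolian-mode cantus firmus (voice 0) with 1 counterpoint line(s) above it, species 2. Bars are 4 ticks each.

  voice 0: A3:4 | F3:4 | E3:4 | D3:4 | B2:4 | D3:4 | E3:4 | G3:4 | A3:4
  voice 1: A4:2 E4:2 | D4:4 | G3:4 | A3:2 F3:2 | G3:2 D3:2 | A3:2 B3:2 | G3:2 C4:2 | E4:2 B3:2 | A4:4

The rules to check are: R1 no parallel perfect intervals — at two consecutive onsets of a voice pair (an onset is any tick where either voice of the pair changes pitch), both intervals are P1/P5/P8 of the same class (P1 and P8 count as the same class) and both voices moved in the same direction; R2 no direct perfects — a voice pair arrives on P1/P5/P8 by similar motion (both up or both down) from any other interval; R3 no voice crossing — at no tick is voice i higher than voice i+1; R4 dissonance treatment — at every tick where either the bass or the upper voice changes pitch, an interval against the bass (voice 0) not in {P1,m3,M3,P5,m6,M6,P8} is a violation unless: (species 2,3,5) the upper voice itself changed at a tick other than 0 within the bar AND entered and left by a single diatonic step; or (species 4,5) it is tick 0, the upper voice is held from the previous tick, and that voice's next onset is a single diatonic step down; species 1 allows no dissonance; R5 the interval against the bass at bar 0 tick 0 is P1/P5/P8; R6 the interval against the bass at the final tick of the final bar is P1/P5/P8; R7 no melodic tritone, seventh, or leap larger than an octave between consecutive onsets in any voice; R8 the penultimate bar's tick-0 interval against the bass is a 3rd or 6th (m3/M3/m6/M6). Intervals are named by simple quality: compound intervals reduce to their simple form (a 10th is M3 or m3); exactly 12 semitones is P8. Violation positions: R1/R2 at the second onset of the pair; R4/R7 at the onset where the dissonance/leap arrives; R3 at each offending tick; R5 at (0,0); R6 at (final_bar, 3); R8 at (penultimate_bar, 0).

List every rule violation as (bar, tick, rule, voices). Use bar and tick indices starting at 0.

bar 0: v0=A3 v1=A4 downbeat P8
bar 1: v0=F3 v1=D4 downbeat M6
bar 2: v0=E3 v1=G3 downbeat m3
bar 3: v0=D3 v1=A3 downbeat P5
bar 4: v0=B2 v1=G3 downbeat m6
bar 5: v0=D3 v1=A3 downbeat P5
bar 6: v0=E3 v1=G3 downbeat m3
bar 7: v0=G3 v1=E4 downbeat M6
bar 8: v0=A3 v1=A4 downbeat P8
  -> R2 @ bar 5 tick 0 v(0, 1): B2/D3 m3 -> D3/A3 P5 similar
  -> R2 @ bar 8 tick 0 v(0, 1): G3/B3 M3 -> A3/A4 P8 similar
  -> R7 @ bar 8 tick 0 v(1,): B3->A4 leap 10st

(5, 0, R2, (0, 1))
(8, 0, R2, (0, 1))
(8, 0, R7, (1,))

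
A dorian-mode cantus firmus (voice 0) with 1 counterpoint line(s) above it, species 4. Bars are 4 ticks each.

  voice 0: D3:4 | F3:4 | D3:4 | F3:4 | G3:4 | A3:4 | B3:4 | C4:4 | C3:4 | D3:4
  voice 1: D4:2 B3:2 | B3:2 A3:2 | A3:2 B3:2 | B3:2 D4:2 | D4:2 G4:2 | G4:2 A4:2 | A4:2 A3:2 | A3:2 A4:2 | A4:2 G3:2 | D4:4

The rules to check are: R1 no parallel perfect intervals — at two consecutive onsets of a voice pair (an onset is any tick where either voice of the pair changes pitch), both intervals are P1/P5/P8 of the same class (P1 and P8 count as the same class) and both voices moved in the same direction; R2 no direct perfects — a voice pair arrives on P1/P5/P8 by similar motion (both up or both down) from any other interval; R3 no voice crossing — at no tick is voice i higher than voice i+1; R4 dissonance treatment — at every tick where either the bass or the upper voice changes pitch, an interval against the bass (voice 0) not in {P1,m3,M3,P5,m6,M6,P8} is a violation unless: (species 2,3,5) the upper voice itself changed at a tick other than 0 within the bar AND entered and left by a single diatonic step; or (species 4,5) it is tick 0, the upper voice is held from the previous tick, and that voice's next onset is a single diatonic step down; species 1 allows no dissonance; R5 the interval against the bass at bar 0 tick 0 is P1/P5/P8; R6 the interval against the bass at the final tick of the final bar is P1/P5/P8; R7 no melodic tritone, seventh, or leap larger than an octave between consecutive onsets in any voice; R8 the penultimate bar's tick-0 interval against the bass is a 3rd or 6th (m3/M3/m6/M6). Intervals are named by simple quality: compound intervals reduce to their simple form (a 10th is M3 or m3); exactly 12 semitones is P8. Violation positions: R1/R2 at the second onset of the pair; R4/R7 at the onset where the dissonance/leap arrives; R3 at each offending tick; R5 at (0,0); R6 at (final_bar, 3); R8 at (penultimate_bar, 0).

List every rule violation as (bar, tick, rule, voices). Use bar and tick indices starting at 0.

(3, 0, R4, (0, 1))
(5, 0, R4, (0, 1))
(6, 0, R4, (0, 1))
(6, 2, R3, (0, 1))
(6, 2, R4, (0, 1))
(6, 3, R3, (0, 1))
(7, 0, R3, (0, 1))
(7, 1, R3, (0, 1))
(8, 2, R7, (1,))
(9, 0, R2, (0, 1))

bar 0: v0=D3 v1=D4 downbeat P8
bar 1: v0=F3 v1=B3 downbeat TT
bar 2: v0=D3 v1=A3 downbeat P5
bar 3: v0=F3 v1=B3 downbeat TT
bar 4: v0=G3 v1=D4 downbeat P5
bar 5: v0=A3 v1=G4 downbeat m7
bar 6: v0=B3 v1=A4 downbeat m7
bar 7: v0=C4 v1=A3 downbeat m3
bar 8: v0=C3 v1=A4 downbeat M6
bar 9: v0=D3 v1=D4 downbeat P8
  -> R4 @ bar 3 tick 0 v(0, 1): F3/B3 TT untreated
  -> R4 @ bar 5 tick 0 v(0, 1): A3/G4 m7 untreated
  -> R4 @ bar 6 tick 0 v(0, 1): B3/A4 m7 untreated
  -> R3 @ bar 6 tick 2 v(0, 1): B3 above A3
  -> R4 @ bar 6 tick 2 v(0, 1): B3/A3 M2 untreated
  -> R3 @ bar 6 tick 3 v(0, 1): B3 above A3
  -> R3 @ bar 7 tick 0 v(0, 1): C4 above A3
  -> R3 @ bar 7 tick 1 v(0, 1): C4 above A3
  -> R7 @ bar 8 tick 2 v(1,): A4->G3 leap 14st
  -> R2 @ bar 9 tick 0 v(0, 1): C3/G3 P5 -> D3/D4 P8 similar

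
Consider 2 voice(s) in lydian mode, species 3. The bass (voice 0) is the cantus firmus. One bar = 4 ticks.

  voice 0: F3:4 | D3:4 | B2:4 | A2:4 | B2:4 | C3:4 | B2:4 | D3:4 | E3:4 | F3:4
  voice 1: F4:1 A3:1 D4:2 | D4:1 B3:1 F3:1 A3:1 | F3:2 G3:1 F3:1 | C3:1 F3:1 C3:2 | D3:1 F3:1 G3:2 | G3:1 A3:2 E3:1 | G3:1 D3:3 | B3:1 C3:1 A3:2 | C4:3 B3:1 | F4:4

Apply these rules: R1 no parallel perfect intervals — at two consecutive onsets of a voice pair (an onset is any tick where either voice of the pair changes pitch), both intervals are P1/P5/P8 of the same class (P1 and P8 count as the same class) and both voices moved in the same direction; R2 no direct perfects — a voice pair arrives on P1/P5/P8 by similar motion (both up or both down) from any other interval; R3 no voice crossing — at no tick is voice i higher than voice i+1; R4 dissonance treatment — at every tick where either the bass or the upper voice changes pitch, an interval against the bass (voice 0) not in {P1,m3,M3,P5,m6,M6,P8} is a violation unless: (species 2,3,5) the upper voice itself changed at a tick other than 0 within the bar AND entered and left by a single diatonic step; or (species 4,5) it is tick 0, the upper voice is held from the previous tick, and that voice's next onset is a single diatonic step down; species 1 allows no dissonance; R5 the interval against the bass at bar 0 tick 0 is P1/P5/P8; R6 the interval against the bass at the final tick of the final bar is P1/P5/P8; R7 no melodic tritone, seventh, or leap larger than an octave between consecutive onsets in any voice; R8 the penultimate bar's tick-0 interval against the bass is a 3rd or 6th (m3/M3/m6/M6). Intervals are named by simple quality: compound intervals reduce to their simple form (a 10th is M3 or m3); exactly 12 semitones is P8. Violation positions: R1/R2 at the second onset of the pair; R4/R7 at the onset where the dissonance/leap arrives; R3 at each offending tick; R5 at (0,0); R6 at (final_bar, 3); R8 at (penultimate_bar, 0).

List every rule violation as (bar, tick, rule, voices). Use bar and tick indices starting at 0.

bar 0: v0=F3 v1=F4 downbeat P8
bar 1: v0=D3 v1=D4 downbeat P8
bar 2: v0=B2 v1=F3 downbeat TT
bar 3: v0=A2 v1=C3 downbeat m3
bar 4: v0=B2 v1=D3 downbeat m3
bar 5: v0=C3 v1=G3 downbeat P5
bar 6: v0=B2 v1=G3 downbeat m6
bar 7: v0=D3 v1=B3 downbeat M6
bar 8: v0=E3 v1=C4 downbeat m6
bar 9: v0=F3 v1=F4 downbeat P8
  -> R7 @ bar 1 tick 2 v(1,): B3->F3 leap 6st
  -> R4 @ bar 2 tick 0 v(0, 1): B2/F3 TT untreated
  -> R4 @ bar 2 tick 3 v(0, 1): B2/F3 TT untreated
  -> R4 @ bar 4 tick 1 v(0, 1): B2/F3 TT untreated
  -> R3 @ bar 7 tick 1 v(0, 1): D3 above C3
  -> R4 @ bar 7 tick 1 v(0, 1): D3/C3 M2 untreated
  -> R7 @ bar 7 tick 1 v(1,): B3->C3 leap 11st
  -> R2 @ bar 9 tick 0 v(0, 1): E3/B3 P5 -> F3/F4 P8 similar
  -> R7 @ bar 9 tick 0 v(1,): B3->F4 leap 6st

(1, 2, R7, (1,))
(2, 0, R4, (0, 1))
(2, 3, R4, (0, 1))
(4, 1, R4, (0, 1))
(7, 1, R3, (0, 1))
(7, 1, R4, (0, 1))
(7, 1, R7, (1,))
(9, 0, R2, (0, 1))
(9, 0, R7, (1,))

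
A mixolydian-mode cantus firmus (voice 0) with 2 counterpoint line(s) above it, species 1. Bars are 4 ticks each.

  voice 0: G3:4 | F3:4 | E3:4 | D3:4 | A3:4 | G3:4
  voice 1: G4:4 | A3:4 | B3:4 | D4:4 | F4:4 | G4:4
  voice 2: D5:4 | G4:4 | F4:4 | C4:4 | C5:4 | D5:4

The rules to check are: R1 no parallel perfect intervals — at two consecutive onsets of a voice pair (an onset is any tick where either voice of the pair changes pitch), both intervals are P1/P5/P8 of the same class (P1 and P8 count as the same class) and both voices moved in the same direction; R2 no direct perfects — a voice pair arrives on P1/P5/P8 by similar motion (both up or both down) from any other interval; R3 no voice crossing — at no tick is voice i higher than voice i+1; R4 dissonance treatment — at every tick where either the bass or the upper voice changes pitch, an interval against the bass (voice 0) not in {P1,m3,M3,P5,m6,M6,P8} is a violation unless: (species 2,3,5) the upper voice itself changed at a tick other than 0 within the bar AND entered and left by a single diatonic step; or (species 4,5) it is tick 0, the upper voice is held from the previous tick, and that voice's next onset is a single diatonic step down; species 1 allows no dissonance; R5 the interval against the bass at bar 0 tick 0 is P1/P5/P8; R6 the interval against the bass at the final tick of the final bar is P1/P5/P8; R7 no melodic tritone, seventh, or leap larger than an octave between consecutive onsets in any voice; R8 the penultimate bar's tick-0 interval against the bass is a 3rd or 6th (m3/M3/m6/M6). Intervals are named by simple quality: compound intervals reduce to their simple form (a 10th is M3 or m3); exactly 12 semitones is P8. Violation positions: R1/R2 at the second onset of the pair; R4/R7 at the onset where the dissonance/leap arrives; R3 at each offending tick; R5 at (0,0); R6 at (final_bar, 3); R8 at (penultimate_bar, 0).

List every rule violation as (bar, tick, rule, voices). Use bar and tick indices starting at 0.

bar 0: v0=G3 v1=G4 v2=D5 downbeat P5
bar 1: v0=F3 v1=A3 v2=G4 downbeat M2
bar 2: v0=E3 v1=B3 v2=F4 downbeat m2
bar 3: v0=D3 v1=D4 v2=C4 downbeat m7
bar 4: v0=A3 v1=F4 v2=C5 downbeat m3
bar 5: v0=G3 v1=G4 v2=D5 downbeat P5
  -> R4 @ bar 1 tick 0 v(0, 2): F3/G4 M2 untreated
  -> R7 @ bar 1 tick 0 v(1,): G4->A3 leap 10st
  -> R4 @ bar 2 tick 0 v(0, 2): E3/F4 m2 untreated
  -> R3 @ bar 3 tick 0 v(1, 2): D4 above C4
  -> R4 @ bar 3 tick 0 v(0, 2): D3/C4 m7 untreated
  -> R3 @ bar 3 tick 1 v(1, 2): D4 above C4
  -> R3 @ bar 3 tick 2 v(1, 2): D4 above C4
  -> R3 @ bar 3 tick 3 v(1, 2): D4 above C4
  -> R2 @ bar 4 tick 0 v(1, 2): D4/C4 M2 -> F4/C5 P5 similar
  -> R1 @ bar 5 tick 0 v(1, 2): F4/C5 P5 -> G4/D5 P5 similar

(1, 0, R4, (0, 2))
(1, 0, R7, (1,))
(2, 0, R4, (0, 2))
(3, 0, R3, (1, 2))
(3, 0, R4, (0, 2))
(3, 1, R3, (1, 2))
(3, 2, R3, (1, 2))
(3, 3, R3, (1, 2))
(4, 0, R2, (1, 2))
(5, 0, R1, (1, 2))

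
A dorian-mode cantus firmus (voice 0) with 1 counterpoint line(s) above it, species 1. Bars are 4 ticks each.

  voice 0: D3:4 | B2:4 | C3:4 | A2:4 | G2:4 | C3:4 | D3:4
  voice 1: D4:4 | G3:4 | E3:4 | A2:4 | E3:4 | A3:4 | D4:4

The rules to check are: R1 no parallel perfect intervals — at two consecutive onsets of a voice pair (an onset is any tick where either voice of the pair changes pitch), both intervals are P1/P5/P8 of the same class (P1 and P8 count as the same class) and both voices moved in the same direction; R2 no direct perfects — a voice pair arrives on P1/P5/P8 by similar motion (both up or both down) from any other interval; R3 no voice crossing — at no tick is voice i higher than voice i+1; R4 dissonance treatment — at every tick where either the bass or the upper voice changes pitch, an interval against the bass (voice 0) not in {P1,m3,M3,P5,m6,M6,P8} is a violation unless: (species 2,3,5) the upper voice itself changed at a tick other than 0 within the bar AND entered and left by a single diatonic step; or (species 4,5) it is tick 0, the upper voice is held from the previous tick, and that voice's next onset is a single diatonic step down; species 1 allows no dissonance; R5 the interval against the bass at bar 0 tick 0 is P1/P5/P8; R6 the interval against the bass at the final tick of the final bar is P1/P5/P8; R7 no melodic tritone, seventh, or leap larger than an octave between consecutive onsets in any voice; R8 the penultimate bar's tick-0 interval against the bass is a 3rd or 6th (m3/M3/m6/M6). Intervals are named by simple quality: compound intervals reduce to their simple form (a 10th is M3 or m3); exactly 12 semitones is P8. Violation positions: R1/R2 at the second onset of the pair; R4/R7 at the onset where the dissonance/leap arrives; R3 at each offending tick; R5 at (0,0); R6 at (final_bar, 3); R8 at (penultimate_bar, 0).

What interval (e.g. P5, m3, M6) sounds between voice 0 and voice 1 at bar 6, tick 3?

voice 0=D3 voice 1=D4 -> P8

P8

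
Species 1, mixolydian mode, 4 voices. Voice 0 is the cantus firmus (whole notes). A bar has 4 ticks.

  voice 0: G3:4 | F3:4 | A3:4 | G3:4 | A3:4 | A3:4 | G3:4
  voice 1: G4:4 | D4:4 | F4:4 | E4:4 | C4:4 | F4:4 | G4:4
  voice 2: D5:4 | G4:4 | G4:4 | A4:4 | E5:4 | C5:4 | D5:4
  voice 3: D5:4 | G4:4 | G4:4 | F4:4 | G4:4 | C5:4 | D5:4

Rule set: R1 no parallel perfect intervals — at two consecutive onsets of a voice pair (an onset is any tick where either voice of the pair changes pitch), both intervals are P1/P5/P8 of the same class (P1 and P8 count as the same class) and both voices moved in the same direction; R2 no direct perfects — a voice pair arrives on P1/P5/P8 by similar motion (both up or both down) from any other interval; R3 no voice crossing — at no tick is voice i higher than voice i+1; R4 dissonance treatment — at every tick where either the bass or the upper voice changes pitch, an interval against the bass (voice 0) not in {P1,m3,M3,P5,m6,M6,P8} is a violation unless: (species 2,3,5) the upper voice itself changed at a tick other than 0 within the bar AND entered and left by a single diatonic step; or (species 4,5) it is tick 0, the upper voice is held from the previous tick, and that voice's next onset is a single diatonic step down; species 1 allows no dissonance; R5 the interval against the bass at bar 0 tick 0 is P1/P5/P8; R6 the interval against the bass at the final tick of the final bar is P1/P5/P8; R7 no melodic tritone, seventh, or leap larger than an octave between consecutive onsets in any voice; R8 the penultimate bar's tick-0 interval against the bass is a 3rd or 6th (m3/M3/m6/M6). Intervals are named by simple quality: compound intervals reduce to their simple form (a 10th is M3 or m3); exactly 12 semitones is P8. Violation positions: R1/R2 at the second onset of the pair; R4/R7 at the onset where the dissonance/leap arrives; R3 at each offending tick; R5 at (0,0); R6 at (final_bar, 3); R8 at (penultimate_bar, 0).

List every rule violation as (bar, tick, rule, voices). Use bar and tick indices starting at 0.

(1, 0, R1, (2, 3))
(1, 0, R4, (0, 2))
(1, 0, R4, (0, 3))
(2, 0, R4, (0, 2))
(2, 0, R4, (0, 3))
(3, 0, R3, (2, 3))
(3, 0, R4, (0, 2))
(3, 0, R4, (0, 3))
(3, 1, R3, (2, 3))
(3, 2, R3, (2, 3))
(3, 3, R3, (2, 3))
(4, 0, R2, (0, 2))
(4, 0, R3, (2, 3))
(4, 0, R4, (0, 3))
(4, 1, R3, (2, 3))
(4, 2, R3, (2, 3))
(4, 3, R3, (2, 3))
(5, 0, R1, (1, 3))
(6, 0, R1, (1, 2))
(6, 0, R1, (1, 3))
(6, 0, R1, (2, 3))

bar 0: v0=G3 v1=G4 v2=D5 v3=D5 downbeat P5
bar 1: v0=F3 v1=D4 v2=G4 v3=G4 downbeat M2
bar 2: v0=A3 v1=F4 v2=G4 v3=G4 downbeat m7
bar 3: v0=G3 v1=E4 v2=A4 v3=F4 downbeat m7
bar 4: v0=A3 v1=C4 v2=E5 v3=G4 downbeat m7
bar 5: v0=A3 v1=F4 v2=C5 v3=C5 downbeat m3
bar 6: v0=G3 v1=G4 v2=D5 v3=D5 downbeat P5
  -> R1 @ bar 1 tick 0 v(2, 3): D5/D5 P1 -> G4/G4 P1 similar
  -> R4 @ bar 1 tick 0 v(0, 2): F3/G4 M2 untreated
  -> R4 @ bar 1 tick 0 v(0, 3): F3/G4 M2 untreated
  -> R4 @ bar 2 tick 0 v(0, 2): A3/G4 m7 untreated
  -> R4 @ bar 2 tick 0 v(0, 3): A3/G4 m7 untreated
  -> R3 @ bar 3 tick 0 v(2, 3): A4 above F4
  -> R4 @ bar 3 tick 0 v(0, 2): G3/A4 M2 untreated
  -> R4 @ bar 3 tick 0 v(0, 3): G3/F4 m7 untreated
  -> R3 @ bar 3 tick 1 v(2, 3): A4 above F4
  -> R3 @ bar 3 tick 2 v(2, 3): A4 above F4
  -> R3 @ bar 3 tick 3 v(2, 3): A4 above F4
  -> R2 @ bar 4 tick 0 v(0, 2): G3/A4 M2 -> A3/E5 P5 similar
  -> R3 @ bar 4 tick 0 v(2, 3): E5 above G4
  -> R4 @ bar 4 tick 0 v(0, 3): A3/G4 m7 untreated
  -> R3 @ bar 4 tick 1 v(2, 3): E5 above G4
  -> R3 @ bar 4 tick 2 v(2, 3): E5 above G4
  -> R3 @ bar 4 tick 3 v(2, 3): E5 above G4
  -> R1 @ bar 5 tick 0 v(1, 3): C4/G4 P5 -> F4/C5 P5 similar
  -> R1 @ bar 6 tick 0 v(1, 2): F4/C5 P5 -> G4/D5 P5 similar
  -> R1 @ bar 6 tick 0 v(1, 3): F4/C5 P5 -> G4/D5 P5 similar
  -> R1 @ bar 6 tick 0 v(2, 3): C5/C5 P1 -> D5/D5 P1 similar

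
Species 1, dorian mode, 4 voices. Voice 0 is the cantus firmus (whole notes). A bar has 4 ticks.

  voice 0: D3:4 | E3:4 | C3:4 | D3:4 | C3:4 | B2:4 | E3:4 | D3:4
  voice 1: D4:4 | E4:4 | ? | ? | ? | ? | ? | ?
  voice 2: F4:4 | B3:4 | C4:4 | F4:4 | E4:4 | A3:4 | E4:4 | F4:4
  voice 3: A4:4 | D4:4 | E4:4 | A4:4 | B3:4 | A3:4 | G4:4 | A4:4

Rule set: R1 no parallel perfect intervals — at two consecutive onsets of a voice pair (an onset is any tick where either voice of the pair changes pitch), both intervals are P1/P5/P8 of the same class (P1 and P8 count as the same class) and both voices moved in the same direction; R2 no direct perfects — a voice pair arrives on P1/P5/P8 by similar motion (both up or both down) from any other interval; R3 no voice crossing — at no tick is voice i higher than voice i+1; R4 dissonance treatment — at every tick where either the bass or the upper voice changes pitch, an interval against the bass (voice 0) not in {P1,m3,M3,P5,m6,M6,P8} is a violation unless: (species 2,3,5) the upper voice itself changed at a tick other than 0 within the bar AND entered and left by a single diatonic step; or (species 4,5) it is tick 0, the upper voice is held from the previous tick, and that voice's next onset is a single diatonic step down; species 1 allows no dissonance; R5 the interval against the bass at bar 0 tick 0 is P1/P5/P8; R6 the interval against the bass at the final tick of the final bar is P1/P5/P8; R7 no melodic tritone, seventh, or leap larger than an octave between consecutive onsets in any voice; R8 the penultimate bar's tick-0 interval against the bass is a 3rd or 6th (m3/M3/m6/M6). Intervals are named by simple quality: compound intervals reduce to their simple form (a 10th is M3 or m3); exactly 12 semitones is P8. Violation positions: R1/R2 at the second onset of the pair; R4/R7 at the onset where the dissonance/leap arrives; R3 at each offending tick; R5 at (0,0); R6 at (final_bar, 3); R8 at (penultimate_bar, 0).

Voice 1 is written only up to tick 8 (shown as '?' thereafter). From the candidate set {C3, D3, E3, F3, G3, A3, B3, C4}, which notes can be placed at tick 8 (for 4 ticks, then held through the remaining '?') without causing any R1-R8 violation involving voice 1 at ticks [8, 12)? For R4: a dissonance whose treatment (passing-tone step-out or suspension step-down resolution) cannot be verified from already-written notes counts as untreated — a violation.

C3: violates R1,R7
D3: violates R4,R7
E3: legal
F3: violates R4,R7
G3: violates R2
A3: legal
B3: violates R4
C4: violates R1

{A3, E3}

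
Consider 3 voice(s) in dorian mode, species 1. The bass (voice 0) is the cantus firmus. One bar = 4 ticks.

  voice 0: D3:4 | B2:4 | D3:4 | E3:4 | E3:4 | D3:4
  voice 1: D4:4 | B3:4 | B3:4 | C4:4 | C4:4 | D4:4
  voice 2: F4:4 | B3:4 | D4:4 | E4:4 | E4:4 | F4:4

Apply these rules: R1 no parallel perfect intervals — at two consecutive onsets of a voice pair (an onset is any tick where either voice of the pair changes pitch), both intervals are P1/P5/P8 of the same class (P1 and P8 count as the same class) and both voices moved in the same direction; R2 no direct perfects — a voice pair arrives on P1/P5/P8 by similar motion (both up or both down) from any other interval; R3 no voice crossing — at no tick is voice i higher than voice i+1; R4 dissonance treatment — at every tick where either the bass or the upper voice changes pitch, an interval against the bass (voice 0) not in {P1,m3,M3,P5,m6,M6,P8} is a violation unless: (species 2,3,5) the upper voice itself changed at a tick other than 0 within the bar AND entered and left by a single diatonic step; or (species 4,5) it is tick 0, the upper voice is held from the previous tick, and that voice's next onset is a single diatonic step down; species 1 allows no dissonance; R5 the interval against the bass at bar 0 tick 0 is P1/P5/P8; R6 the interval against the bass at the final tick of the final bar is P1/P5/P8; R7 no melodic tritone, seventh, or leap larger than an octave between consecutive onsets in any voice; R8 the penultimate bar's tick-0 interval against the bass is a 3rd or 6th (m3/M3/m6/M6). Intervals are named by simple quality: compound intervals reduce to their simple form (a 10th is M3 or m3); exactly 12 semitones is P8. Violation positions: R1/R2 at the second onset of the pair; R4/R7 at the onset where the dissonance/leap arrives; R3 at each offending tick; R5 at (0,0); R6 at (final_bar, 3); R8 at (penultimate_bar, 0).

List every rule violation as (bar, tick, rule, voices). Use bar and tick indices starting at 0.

(0, 0, R5, (0, 2))
(1, 0, R1, (0, 1))
(1, 0, R2, (0, 2))
(1, 0, R2, (1, 2))
(1, 0, R7, (2,))
(2, 0, R1, (0, 2))
(3, 0, R1, (0, 2))
(4, 0, R8, (0, 2))
(5, 3, R6, (0, 2))

bar 0: v0=D3 v1=D4 v2=F4 downbeat m3
bar 1: v0=B2 v1=B3 v2=B3 downbeat P8
bar 2: v0=D3 v1=B3 v2=D4 downbeat P8
bar 3: v0=E3 v1=C4 v2=E4 downbeat P8
bar 4: v0=E3 v1=C4 v2=E4 downbeat P8
bar 5: v0=D3 v1=D4 v2=F4 downbeat m3
  -> R5 @ bar 0 tick 0 v(0, 2): opens on m3
  -> R1 @ bar 1 tick 0 v(0, 1): D3/D4 P8 -> B2/B3 P8 similar
  -> R2 @ bar 1 tick 0 v(0, 2): D3/F4 m3 -> B2/B3 P8 similar
  -> R2 @ bar 1 tick 0 v(1, 2): D4/F4 m3 -> B3/B3 P1 similar
  -> R7 @ bar 1 tick 0 v(2,): F4->B3 leap 6st
  -> R1 @ bar 2 tick 0 v(0, 2): B2/B3 P8 -> D3/D4 P8 similar
  -> R1 @ bar 3 tick 0 v(0, 2): D3/D4 P8 -> E3/E4 P8 similar
  -> R8 @ bar 4 tick 0 v(0, 2): penult P8 not 3rd/6th
  -> R6 @ bar 5 tick 3 v(0, 2): closes on m3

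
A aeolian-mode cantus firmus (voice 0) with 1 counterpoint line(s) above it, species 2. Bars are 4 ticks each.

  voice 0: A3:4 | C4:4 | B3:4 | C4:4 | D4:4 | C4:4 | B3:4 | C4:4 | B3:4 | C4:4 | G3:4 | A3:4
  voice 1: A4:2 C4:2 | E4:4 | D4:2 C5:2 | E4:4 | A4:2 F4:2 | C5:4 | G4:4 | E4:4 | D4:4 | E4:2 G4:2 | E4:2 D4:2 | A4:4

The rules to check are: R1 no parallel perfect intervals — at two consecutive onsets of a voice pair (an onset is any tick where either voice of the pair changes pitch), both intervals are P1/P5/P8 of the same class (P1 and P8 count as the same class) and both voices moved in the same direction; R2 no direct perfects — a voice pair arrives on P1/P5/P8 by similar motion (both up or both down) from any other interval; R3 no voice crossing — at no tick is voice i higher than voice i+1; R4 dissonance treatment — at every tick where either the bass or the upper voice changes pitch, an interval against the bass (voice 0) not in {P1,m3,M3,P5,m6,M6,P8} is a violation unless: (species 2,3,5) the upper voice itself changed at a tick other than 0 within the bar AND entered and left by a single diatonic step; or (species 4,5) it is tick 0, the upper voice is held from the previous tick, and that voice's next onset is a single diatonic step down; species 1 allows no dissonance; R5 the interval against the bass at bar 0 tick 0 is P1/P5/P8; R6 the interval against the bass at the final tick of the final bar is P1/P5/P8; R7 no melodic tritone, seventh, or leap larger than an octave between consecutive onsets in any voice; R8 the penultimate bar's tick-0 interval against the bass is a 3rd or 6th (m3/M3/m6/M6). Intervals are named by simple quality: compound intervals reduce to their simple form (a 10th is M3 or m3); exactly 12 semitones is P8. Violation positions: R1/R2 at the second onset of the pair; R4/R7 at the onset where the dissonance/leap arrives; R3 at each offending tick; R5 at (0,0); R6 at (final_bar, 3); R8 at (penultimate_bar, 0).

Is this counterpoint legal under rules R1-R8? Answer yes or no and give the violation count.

No (4 violations)

bar 0: v0=A3 v1=A4 (P8)
bar 1: v0=C4 v1=E4 (M3)
bar 2: v0=B3 v1=D4 (m3)
bar 3: v0=C4 v1=E4 (M3)
bar 4: v0=D4 v1=A4 (P5)
bar 5: v0=C4 v1=C5 (P8)
bar 6: v0=B3 v1=G4 (m6)
bar 7: v0=C4 v1=E4 (M3)
bar 8: v0=B3 v1=D4 (m3)
bar 9: v0=C4 v1=E4 (M3)
bar 10: v0=G3 v1=E4 (M6)
bar 11: v0=A3 v1=A4 (P8)
  R4 @ bar2.2: B3/C5 m2 untreated
  R7 @ bar2.2: D4->C5 leap 10st
  R2 @ bar4.0: C4/E4 M3 -> D4/A4 P5 similar
  R2 @ bar11.0: G3/D4 P5 -> A3/A4 P8 similar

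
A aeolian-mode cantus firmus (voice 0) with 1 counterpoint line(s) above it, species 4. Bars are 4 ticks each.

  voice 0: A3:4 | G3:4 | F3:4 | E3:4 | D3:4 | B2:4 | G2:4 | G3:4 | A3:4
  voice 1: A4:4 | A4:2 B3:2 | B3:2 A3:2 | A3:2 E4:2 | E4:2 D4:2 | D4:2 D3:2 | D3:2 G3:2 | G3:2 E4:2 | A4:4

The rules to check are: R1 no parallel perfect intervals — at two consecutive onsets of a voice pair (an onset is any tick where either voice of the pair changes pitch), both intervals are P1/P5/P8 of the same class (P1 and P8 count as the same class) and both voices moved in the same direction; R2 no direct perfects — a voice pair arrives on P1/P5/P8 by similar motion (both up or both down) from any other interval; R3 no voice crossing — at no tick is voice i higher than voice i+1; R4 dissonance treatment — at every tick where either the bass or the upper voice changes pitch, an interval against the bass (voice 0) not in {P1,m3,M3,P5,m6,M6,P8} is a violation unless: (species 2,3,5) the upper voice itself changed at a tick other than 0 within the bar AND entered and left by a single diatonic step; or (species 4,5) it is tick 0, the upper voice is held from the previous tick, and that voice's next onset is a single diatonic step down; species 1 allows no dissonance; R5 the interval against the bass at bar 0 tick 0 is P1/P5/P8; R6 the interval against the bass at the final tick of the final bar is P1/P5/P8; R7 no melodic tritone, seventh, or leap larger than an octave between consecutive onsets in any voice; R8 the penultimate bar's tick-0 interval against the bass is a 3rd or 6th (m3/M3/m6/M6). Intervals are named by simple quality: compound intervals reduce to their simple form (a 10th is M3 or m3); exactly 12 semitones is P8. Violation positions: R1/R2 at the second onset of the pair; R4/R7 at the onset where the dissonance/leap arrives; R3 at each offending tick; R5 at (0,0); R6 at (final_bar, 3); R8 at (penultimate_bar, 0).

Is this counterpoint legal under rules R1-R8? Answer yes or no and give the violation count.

bar 0: v0=A3 v1=A4 (P8)
bar 1: v0=G3 v1=A4 (M2)
bar 2: v0=F3 v1=B3 (TT)
bar 3: v0=E3 v1=A3 (P4)
bar 4: v0=D3 v1=E4 (M2)
bar 5: v0=B2 v1=D4 (m3)
bar 6: v0=G2 v1=D3 (P5)
bar 7: v0=G3 v1=G3 (P1)
bar 8: v0=A3 v1=A4 (P8)
  R4 @ bar1.0: G3/A4 M2 untreated
  R7 @ bar1.2: A4->B3 leap 10st
  R4 @ bar3.0: E3/A3 P4 untreated
  R8 @ bar7.0: penult P1 not 3rd/6th
  R2 @ bar8.0: G3/E4 M6 -> A3/A4 P8 similar

No (5 violations)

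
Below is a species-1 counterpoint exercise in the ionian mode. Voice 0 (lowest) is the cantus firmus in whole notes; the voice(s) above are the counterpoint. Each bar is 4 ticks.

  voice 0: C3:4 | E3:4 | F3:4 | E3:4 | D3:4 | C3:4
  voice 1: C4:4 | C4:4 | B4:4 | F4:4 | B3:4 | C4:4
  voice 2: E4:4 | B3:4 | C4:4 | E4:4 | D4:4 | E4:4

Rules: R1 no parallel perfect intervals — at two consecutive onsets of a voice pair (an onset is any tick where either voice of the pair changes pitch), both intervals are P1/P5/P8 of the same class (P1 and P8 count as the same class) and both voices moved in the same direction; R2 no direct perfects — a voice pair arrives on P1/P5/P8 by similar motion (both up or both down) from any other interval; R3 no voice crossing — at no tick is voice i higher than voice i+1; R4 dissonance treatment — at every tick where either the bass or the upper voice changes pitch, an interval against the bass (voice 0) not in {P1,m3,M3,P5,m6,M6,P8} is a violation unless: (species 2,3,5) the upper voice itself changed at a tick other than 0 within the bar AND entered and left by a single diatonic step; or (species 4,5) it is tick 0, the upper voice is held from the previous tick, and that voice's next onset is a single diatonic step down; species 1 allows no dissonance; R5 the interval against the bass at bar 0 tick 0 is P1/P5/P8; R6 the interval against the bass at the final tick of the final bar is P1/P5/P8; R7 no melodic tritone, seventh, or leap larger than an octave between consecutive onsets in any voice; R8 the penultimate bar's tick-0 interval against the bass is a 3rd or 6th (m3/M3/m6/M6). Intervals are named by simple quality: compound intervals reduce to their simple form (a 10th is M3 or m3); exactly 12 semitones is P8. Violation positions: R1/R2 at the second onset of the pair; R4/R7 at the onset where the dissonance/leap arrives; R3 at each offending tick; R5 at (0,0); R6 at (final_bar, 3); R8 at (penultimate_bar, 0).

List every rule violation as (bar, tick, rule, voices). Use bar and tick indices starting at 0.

(0, 0, R5, (0, 2))
(1, 0, R3, (1, 2))
(1, 1, R3, (1, 2))
(1, 2, R3, (1, 2))
(1, 3, R3, (1, 2))
(2, 0, R1, (0, 2))
(2, 0, R3, (1, 2))
(2, 0, R4, (0, 1))
(2, 0, R7, (1,))
(2, 1, R3, (1, 2))
(2, 2, R3, (1, 2))
(2, 3, R3, (1, 2))
(3, 0, R3, (1, 2))
(3, 0, R4, (0, 1))
(3, 0, R7, (1,))
(3, 1, R3, (1, 2))
(3, 2, R3, (1, 2))
(3, 3, R3, (1, 2))
(4, 0, R1, (0, 2))
(4, 0, R7, (1,))
(4, 0, R8, (0, 2))
(5, 3, R6, (0, 2))

bar 0: v0=C3 v1=C4 v2=E4 downbeat M3
bar 1: v0=E3 v1=C4 v2=B3 downbeat P5
bar 2: v0=F3 v1=B4 v2=C4 downbeat P5
bar 3: v0=E3 v1=F4 v2=E4 downbeat P8
bar 4: v0=D3 v1=B3 v2=D4 downbeat P8
bar 5: v0=C3 v1=C4 v2=E4 downbeat M3
  -> R5 @ bar 0 tick 0 v(0, 2): opens on M3
  -> R3 @ bar 1 tick 0 v(1, 2): C4 above B3
  -> R3 @ bar 1 tick 1 v(1, 2): C4 above B3
  -> R3 @ bar 1 tick 2 v(1, 2): C4 above B3
  -> R3 @ bar 1 tick 3 v(1, 2): C4 above B3
  -> R1 @ bar 2 tick 0 v(0, 2): E3/B3 P5 -> F3/C4 P5 similar
  -> R3 @ bar 2 tick 0 v(1, 2): B4 above C4
  -> R4 @ bar 2 tick 0 v(0, 1): F3/B4 TT untreated
  -> R7 @ bar 2 tick 0 v(1,): C4->B4 leap 11st
  -> R3 @ bar 2 tick 1 v(1, 2): B4 above C4
  -> R3 @ bar 2 tick 2 v(1, 2): B4 above C4
  -> R3 @ bar 2 tick 3 v(1, 2): B4 above C4
  -> R3 @ bar 3 tick 0 v(1, 2): F4 above E4
  -> R4 @ bar 3 tick 0 v(0, 1): E3/F4 m2 untreated
  -> R7 @ bar 3 tick 0 v(1,): B4->F4 leap 6st
  -> R3 @ bar 3 tick 1 v(1, 2): F4 above E4
  -> R3 @ bar 3 tick 2 v(1, 2): F4 above E4
  -> R3 @ bar 3 tick 3 v(1, 2): F4 above E4
  -> R1 @ bar 4 tick 0 v(0, 2): E3/E4 P8 -> D3/D4 P8 similar
  -> R7 @ bar 4 tick 0 v(1,): F4->B3 leap 6st
  -> R8 @ bar 4 tick 0 v(0, 2): penult P8 not 3rd/6th
  -> R6 @ bar 5 tick 3 v(0, 2): closes on M3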